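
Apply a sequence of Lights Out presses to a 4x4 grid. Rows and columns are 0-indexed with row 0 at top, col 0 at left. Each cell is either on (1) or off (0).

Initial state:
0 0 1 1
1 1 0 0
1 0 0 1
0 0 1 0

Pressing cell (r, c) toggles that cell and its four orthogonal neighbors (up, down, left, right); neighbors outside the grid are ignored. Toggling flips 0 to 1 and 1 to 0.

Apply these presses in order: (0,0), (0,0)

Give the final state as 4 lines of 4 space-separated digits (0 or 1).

After press 1 at (0,0):
1 1 1 1
0 1 0 0
1 0 0 1
0 0 1 0

After press 2 at (0,0):
0 0 1 1
1 1 0 0
1 0 0 1
0 0 1 0

Answer: 0 0 1 1
1 1 0 0
1 0 0 1
0 0 1 0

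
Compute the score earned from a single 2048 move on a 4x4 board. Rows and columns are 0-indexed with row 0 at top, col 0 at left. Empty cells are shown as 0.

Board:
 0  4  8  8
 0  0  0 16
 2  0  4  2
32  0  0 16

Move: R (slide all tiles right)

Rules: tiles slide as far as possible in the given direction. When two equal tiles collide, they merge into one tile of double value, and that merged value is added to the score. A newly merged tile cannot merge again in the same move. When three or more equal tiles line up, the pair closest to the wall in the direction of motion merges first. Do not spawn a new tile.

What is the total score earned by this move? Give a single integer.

Answer: 16

Derivation:
Slide right:
row 0: [0, 4, 8, 8] -> [0, 0, 4, 16]  score +16 (running 16)
row 1: [0, 0, 0, 16] -> [0, 0, 0, 16]  score +0 (running 16)
row 2: [2, 0, 4, 2] -> [0, 2, 4, 2]  score +0 (running 16)
row 3: [32, 0, 0, 16] -> [0, 0, 32, 16]  score +0 (running 16)
Board after move:
 0  0  4 16
 0  0  0 16
 0  2  4  2
 0  0 32 16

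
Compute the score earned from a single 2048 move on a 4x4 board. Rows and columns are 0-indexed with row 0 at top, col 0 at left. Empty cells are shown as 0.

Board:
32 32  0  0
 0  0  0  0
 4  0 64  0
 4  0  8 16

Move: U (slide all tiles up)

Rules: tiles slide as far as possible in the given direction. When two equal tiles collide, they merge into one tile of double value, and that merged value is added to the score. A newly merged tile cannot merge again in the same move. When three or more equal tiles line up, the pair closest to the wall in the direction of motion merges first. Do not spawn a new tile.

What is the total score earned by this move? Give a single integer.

Slide up:
col 0: [32, 0, 4, 4] -> [32, 8, 0, 0]  score +8 (running 8)
col 1: [32, 0, 0, 0] -> [32, 0, 0, 0]  score +0 (running 8)
col 2: [0, 0, 64, 8] -> [64, 8, 0, 0]  score +0 (running 8)
col 3: [0, 0, 0, 16] -> [16, 0, 0, 0]  score +0 (running 8)
Board after move:
32 32 64 16
 8  0  8  0
 0  0  0  0
 0  0  0  0

Answer: 8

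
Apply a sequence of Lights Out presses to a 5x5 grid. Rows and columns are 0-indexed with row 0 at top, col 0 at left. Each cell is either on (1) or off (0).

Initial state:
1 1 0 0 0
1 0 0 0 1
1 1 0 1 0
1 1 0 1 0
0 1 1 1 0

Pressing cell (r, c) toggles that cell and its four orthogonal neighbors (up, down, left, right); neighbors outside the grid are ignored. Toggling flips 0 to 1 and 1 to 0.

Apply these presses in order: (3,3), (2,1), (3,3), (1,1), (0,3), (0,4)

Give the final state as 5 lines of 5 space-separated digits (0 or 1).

Answer: 1 0 1 0 0
0 0 1 1 0
0 1 1 1 0
1 0 0 1 0
0 1 1 1 0

Derivation:
After press 1 at (3,3):
1 1 0 0 0
1 0 0 0 1
1 1 0 0 0
1 1 1 0 1
0 1 1 0 0

After press 2 at (2,1):
1 1 0 0 0
1 1 0 0 1
0 0 1 0 0
1 0 1 0 1
0 1 1 0 0

After press 3 at (3,3):
1 1 0 0 0
1 1 0 0 1
0 0 1 1 0
1 0 0 1 0
0 1 1 1 0

After press 4 at (1,1):
1 0 0 0 0
0 0 1 0 1
0 1 1 1 0
1 0 0 1 0
0 1 1 1 0

After press 5 at (0,3):
1 0 1 1 1
0 0 1 1 1
0 1 1 1 0
1 0 0 1 0
0 1 1 1 0

After press 6 at (0,4):
1 0 1 0 0
0 0 1 1 0
0 1 1 1 0
1 0 0 1 0
0 1 1 1 0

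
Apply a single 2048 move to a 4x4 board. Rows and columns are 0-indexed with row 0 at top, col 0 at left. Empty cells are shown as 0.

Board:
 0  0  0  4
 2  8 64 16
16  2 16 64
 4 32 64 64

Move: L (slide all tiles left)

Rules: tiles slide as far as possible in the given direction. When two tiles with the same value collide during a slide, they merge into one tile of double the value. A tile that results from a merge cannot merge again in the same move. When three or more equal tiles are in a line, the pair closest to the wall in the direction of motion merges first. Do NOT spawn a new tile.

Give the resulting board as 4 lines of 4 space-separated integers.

Slide left:
row 0: [0, 0, 0, 4] -> [4, 0, 0, 0]
row 1: [2, 8, 64, 16] -> [2, 8, 64, 16]
row 2: [16, 2, 16, 64] -> [16, 2, 16, 64]
row 3: [4, 32, 64, 64] -> [4, 32, 128, 0]

Answer:   4   0   0   0
  2   8  64  16
 16   2  16  64
  4  32 128   0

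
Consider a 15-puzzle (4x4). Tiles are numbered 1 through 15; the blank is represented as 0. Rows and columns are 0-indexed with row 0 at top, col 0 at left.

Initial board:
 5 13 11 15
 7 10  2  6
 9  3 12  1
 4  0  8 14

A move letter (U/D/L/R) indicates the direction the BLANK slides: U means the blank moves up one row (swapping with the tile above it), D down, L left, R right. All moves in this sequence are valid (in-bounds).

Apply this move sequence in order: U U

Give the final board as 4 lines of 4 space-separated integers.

After move 1 (U):
 5 13 11 15
 7 10  2  6
 9  0 12  1
 4  3  8 14

After move 2 (U):
 5 13 11 15
 7  0  2  6
 9 10 12  1
 4  3  8 14

Answer:  5 13 11 15
 7  0  2  6
 9 10 12  1
 4  3  8 14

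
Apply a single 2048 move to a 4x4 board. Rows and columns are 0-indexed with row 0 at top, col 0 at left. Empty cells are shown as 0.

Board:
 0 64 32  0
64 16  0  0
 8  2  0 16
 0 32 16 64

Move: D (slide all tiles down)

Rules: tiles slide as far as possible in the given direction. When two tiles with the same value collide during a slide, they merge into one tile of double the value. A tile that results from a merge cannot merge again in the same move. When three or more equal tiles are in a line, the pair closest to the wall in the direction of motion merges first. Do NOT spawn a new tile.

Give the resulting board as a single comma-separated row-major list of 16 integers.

Slide down:
col 0: [0, 64, 8, 0] -> [0, 0, 64, 8]
col 1: [64, 16, 2, 32] -> [64, 16, 2, 32]
col 2: [32, 0, 0, 16] -> [0, 0, 32, 16]
col 3: [0, 0, 16, 64] -> [0, 0, 16, 64]

Answer: 0, 64, 0, 0, 0, 16, 0, 0, 64, 2, 32, 16, 8, 32, 16, 64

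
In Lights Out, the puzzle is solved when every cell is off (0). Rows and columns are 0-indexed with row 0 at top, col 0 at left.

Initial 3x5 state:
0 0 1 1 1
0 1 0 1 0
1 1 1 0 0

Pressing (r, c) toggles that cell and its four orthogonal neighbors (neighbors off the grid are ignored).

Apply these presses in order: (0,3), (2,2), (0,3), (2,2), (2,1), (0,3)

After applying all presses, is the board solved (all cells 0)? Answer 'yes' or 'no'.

After press 1 at (0,3):
0 0 0 0 0
0 1 0 0 0
1 1 1 0 0

After press 2 at (2,2):
0 0 0 0 0
0 1 1 0 0
1 0 0 1 0

After press 3 at (0,3):
0 0 1 1 1
0 1 1 1 0
1 0 0 1 0

After press 4 at (2,2):
0 0 1 1 1
0 1 0 1 0
1 1 1 0 0

After press 5 at (2,1):
0 0 1 1 1
0 0 0 1 0
0 0 0 0 0

After press 6 at (0,3):
0 0 0 0 0
0 0 0 0 0
0 0 0 0 0

Lights still on: 0

Answer: yes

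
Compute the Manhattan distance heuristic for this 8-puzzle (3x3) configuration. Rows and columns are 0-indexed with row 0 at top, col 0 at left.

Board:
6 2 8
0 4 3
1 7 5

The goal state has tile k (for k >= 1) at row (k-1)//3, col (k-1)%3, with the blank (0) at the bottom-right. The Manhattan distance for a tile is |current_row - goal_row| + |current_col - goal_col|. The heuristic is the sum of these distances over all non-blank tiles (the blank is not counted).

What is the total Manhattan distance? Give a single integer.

Answer: 13

Derivation:
Tile 6: (0,0)->(1,2) = 3
Tile 2: (0,1)->(0,1) = 0
Tile 8: (0,2)->(2,1) = 3
Tile 4: (1,1)->(1,0) = 1
Tile 3: (1,2)->(0,2) = 1
Tile 1: (2,0)->(0,0) = 2
Tile 7: (2,1)->(2,0) = 1
Tile 5: (2,2)->(1,1) = 2
Sum: 3 + 0 + 3 + 1 + 1 + 2 + 1 + 2 = 13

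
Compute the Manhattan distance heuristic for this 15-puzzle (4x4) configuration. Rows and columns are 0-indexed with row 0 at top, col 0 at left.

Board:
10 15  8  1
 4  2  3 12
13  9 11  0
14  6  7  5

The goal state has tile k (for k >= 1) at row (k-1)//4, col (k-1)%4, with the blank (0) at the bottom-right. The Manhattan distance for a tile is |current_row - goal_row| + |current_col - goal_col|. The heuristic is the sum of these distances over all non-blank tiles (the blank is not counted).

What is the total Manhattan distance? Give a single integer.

Tile 10: at (0,0), goal (2,1), distance |0-2|+|0-1| = 3
Tile 15: at (0,1), goal (3,2), distance |0-3|+|1-2| = 4
Tile 8: at (0,2), goal (1,3), distance |0-1|+|2-3| = 2
Tile 1: at (0,3), goal (0,0), distance |0-0|+|3-0| = 3
Tile 4: at (1,0), goal (0,3), distance |1-0|+|0-3| = 4
Tile 2: at (1,1), goal (0,1), distance |1-0|+|1-1| = 1
Tile 3: at (1,2), goal (0,2), distance |1-0|+|2-2| = 1
Tile 12: at (1,3), goal (2,3), distance |1-2|+|3-3| = 1
Tile 13: at (2,0), goal (3,0), distance |2-3|+|0-0| = 1
Tile 9: at (2,1), goal (2,0), distance |2-2|+|1-0| = 1
Tile 11: at (2,2), goal (2,2), distance |2-2|+|2-2| = 0
Tile 14: at (3,0), goal (3,1), distance |3-3|+|0-1| = 1
Tile 6: at (3,1), goal (1,1), distance |3-1|+|1-1| = 2
Tile 7: at (3,2), goal (1,2), distance |3-1|+|2-2| = 2
Tile 5: at (3,3), goal (1,0), distance |3-1|+|3-0| = 5
Sum: 3 + 4 + 2 + 3 + 4 + 1 + 1 + 1 + 1 + 1 + 0 + 1 + 2 + 2 + 5 = 31

Answer: 31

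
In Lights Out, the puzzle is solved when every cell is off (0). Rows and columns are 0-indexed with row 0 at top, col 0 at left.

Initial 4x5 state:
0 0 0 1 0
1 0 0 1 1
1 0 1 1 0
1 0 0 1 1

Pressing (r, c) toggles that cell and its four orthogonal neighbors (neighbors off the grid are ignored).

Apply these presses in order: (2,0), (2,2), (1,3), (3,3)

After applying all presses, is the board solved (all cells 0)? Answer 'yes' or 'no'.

Answer: yes

Derivation:
After press 1 at (2,0):
0 0 0 1 0
0 0 0 1 1
0 1 1 1 0
0 0 0 1 1

After press 2 at (2,2):
0 0 0 1 0
0 0 1 1 1
0 0 0 0 0
0 0 1 1 1

After press 3 at (1,3):
0 0 0 0 0
0 0 0 0 0
0 0 0 1 0
0 0 1 1 1

After press 4 at (3,3):
0 0 0 0 0
0 0 0 0 0
0 0 0 0 0
0 0 0 0 0

Lights still on: 0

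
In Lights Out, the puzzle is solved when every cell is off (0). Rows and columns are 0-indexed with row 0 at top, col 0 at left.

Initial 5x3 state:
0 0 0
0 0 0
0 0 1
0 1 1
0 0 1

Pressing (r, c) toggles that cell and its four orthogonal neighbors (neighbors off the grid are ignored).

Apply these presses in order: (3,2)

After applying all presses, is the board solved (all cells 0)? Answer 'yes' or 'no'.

Answer: yes

Derivation:
After press 1 at (3,2):
0 0 0
0 0 0
0 0 0
0 0 0
0 0 0

Lights still on: 0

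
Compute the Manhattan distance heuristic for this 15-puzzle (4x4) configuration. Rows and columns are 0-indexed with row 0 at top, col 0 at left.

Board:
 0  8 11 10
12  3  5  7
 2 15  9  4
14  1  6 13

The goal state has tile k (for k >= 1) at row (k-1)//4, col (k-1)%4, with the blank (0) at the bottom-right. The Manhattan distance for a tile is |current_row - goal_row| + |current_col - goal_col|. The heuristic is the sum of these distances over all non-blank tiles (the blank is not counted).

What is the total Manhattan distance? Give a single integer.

Answer: 38

Derivation:
Tile 8: at (0,1), goal (1,3), distance |0-1|+|1-3| = 3
Tile 11: at (0,2), goal (2,2), distance |0-2|+|2-2| = 2
Tile 10: at (0,3), goal (2,1), distance |0-2|+|3-1| = 4
Tile 12: at (1,0), goal (2,3), distance |1-2|+|0-3| = 4
Tile 3: at (1,1), goal (0,2), distance |1-0|+|1-2| = 2
Tile 5: at (1,2), goal (1,0), distance |1-1|+|2-0| = 2
Tile 7: at (1,3), goal (1,2), distance |1-1|+|3-2| = 1
Tile 2: at (2,0), goal (0,1), distance |2-0|+|0-1| = 3
Tile 15: at (2,1), goal (3,2), distance |2-3|+|1-2| = 2
Tile 9: at (2,2), goal (2,0), distance |2-2|+|2-0| = 2
Tile 4: at (2,3), goal (0,3), distance |2-0|+|3-3| = 2
Tile 14: at (3,0), goal (3,1), distance |3-3|+|0-1| = 1
Tile 1: at (3,1), goal (0,0), distance |3-0|+|1-0| = 4
Tile 6: at (3,2), goal (1,1), distance |3-1|+|2-1| = 3
Tile 13: at (3,3), goal (3,0), distance |3-3|+|3-0| = 3
Sum: 3 + 2 + 4 + 4 + 2 + 2 + 1 + 3 + 2 + 2 + 2 + 1 + 4 + 3 + 3 = 38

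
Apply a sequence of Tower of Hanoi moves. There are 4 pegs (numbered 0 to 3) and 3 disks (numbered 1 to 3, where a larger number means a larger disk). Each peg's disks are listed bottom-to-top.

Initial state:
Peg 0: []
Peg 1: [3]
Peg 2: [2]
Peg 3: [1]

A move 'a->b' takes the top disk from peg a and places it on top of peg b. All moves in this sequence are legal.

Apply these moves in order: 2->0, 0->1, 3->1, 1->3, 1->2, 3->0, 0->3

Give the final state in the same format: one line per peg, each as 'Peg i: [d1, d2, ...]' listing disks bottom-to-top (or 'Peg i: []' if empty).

After move 1 (2->0):
Peg 0: [2]
Peg 1: [3]
Peg 2: []
Peg 3: [1]

After move 2 (0->1):
Peg 0: []
Peg 1: [3, 2]
Peg 2: []
Peg 3: [1]

After move 3 (3->1):
Peg 0: []
Peg 1: [3, 2, 1]
Peg 2: []
Peg 3: []

After move 4 (1->3):
Peg 0: []
Peg 1: [3, 2]
Peg 2: []
Peg 3: [1]

After move 5 (1->2):
Peg 0: []
Peg 1: [3]
Peg 2: [2]
Peg 3: [1]

After move 6 (3->0):
Peg 0: [1]
Peg 1: [3]
Peg 2: [2]
Peg 3: []

After move 7 (0->3):
Peg 0: []
Peg 1: [3]
Peg 2: [2]
Peg 3: [1]

Answer: Peg 0: []
Peg 1: [3]
Peg 2: [2]
Peg 3: [1]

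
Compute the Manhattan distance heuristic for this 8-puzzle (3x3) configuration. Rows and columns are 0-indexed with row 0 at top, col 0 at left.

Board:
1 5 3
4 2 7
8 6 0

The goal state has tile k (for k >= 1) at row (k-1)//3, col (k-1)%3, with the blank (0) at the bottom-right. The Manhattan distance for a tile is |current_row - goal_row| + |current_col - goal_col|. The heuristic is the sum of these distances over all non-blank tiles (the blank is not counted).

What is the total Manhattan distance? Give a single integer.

Answer: 8

Derivation:
Tile 1: at (0,0), goal (0,0), distance |0-0|+|0-0| = 0
Tile 5: at (0,1), goal (1,1), distance |0-1|+|1-1| = 1
Tile 3: at (0,2), goal (0,2), distance |0-0|+|2-2| = 0
Tile 4: at (1,0), goal (1,0), distance |1-1|+|0-0| = 0
Tile 2: at (1,1), goal (0,1), distance |1-0|+|1-1| = 1
Tile 7: at (1,2), goal (2,0), distance |1-2|+|2-0| = 3
Tile 8: at (2,0), goal (2,1), distance |2-2|+|0-1| = 1
Tile 6: at (2,1), goal (1,2), distance |2-1|+|1-2| = 2
Sum: 0 + 1 + 0 + 0 + 1 + 3 + 1 + 2 = 8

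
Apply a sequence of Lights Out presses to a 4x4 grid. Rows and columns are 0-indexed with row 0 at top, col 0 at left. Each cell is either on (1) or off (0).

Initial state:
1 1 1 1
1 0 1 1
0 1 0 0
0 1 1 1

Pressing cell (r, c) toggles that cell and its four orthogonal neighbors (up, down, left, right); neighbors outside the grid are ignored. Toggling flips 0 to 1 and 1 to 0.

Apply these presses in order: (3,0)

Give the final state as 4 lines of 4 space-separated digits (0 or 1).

Answer: 1 1 1 1
1 0 1 1
1 1 0 0
1 0 1 1

Derivation:
After press 1 at (3,0):
1 1 1 1
1 0 1 1
1 1 0 0
1 0 1 1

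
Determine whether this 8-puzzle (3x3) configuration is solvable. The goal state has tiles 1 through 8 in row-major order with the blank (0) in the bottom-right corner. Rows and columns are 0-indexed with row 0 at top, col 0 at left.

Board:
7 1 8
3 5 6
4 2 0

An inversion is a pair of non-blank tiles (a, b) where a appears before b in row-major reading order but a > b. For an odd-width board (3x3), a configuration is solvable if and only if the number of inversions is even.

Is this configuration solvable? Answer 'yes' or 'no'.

Inversions (pairs i<j in row-major order where tile[i] > tile[j] > 0): 17
17 is odd, so the puzzle is not solvable.

Answer: no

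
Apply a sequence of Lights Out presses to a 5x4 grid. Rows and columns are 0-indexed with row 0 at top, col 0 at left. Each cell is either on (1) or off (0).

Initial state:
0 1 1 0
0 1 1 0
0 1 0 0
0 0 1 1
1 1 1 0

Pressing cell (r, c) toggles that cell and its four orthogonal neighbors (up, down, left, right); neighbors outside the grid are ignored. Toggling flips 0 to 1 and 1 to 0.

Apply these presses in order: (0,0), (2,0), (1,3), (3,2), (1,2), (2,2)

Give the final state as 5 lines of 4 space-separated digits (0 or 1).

After press 1 at (0,0):
1 0 1 0
1 1 1 0
0 1 0 0
0 0 1 1
1 1 1 0

After press 2 at (2,0):
1 0 1 0
0 1 1 0
1 0 0 0
1 0 1 1
1 1 1 0

After press 3 at (1,3):
1 0 1 1
0 1 0 1
1 0 0 1
1 0 1 1
1 1 1 0

After press 4 at (3,2):
1 0 1 1
0 1 0 1
1 0 1 1
1 1 0 0
1 1 0 0

After press 5 at (1,2):
1 0 0 1
0 0 1 0
1 0 0 1
1 1 0 0
1 1 0 0

After press 6 at (2,2):
1 0 0 1
0 0 0 0
1 1 1 0
1 1 1 0
1 1 0 0

Answer: 1 0 0 1
0 0 0 0
1 1 1 0
1 1 1 0
1 1 0 0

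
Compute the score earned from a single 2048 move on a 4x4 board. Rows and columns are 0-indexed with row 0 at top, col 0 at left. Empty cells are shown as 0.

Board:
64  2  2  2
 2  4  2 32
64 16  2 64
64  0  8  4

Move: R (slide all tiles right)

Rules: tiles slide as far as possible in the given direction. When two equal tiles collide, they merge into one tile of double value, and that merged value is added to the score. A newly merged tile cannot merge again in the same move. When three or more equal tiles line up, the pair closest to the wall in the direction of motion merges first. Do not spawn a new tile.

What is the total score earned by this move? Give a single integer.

Answer: 4

Derivation:
Slide right:
row 0: [64, 2, 2, 2] -> [0, 64, 2, 4]  score +4 (running 4)
row 1: [2, 4, 2, 32] -> [2, 4, 2, 32]  score +0 (running 4)
row 2: [64, 16, 2, 64] -> [64, 16, 2, 64]  score +0 (running 4)
row 3: [64, 0, 8, 4] -> [0, 64, 8, 4]  score +0 (running 4)
Board after move:
 0 64  2  4
 2  4  2 32
64 16  2 64
 0 64  8  4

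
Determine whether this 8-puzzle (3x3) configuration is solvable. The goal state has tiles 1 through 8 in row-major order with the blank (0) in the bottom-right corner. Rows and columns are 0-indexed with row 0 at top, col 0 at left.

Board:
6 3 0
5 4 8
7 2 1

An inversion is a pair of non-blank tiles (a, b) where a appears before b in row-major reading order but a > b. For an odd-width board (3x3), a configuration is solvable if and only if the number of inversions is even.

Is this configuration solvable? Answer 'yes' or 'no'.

Inversions (pairs i<j in row-major order where tile[i] > tile[j] > 0): 18
18 is even, so the puzzle is solvable.

Answer: yes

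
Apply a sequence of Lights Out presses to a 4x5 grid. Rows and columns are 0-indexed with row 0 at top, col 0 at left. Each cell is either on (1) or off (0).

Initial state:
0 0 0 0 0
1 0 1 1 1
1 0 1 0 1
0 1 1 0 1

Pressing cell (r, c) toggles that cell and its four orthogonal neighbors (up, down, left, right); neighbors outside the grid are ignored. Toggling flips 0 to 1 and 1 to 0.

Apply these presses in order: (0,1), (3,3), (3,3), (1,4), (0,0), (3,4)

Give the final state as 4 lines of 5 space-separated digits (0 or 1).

Answer: 0 0 1 0 1
0 1 1 0 0
1 0 1 0 1
0 1 1 1 0

Derivation:
After press 1 at (0,1):
1 1 1 0 0
1 1 1 1 1
1 0 1 0 1
0 1 1 0 1

After press 2 at (3,3):
1 1 1 0 0
1 1 1 1 1
1 0 1 1 1
0 1 0 1 0

After press 3 at (3,3):
1 1 1 0 0
1 1 1 1 1
1 0 1 0 1
0 1 1 0 1

After press 4 at (1,4):
1 1 1 0 1
1 1 1 0 0
1 0 1 0 0
0 1 1 0 1

After press 5 at (0,0):
0 0 1 0 1
0 1 1 0 0
1 0 1 0 0
0 1 1 0 1

After press 6 at (3,4):
0 0 1 0 1
0 1 1 0 0
1 0 1 0 1
0 1 1 1 0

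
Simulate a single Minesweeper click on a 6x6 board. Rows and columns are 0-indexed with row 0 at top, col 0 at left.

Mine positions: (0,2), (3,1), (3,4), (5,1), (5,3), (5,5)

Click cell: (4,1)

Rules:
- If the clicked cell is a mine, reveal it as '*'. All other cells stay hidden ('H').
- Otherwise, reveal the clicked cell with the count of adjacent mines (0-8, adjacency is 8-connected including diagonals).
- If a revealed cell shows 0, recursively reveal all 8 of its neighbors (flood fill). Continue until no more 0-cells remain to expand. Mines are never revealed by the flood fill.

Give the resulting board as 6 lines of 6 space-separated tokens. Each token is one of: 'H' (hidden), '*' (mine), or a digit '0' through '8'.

H H H H H H
H H H H H H
H H H H H H
H H H H H H
H 2 H H H H
H H H H H H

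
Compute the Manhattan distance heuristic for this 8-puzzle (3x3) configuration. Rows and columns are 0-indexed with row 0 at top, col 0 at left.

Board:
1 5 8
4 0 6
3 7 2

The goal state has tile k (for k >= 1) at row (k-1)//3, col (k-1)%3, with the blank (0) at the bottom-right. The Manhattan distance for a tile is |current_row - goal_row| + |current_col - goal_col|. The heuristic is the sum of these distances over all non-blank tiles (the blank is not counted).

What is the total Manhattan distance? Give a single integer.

Answer: 12

Derivation:
Tile 1: (0,0)->(0,0) = 0
Tile 5: (0,1)->(1,1) = 1
Tile 8: (0,2)->(2,1) = 3
Tile 4: (1,0)->(1,0) = 0
Tile 6: (1,2)->(1,2) = 0
Tile 3: (2,0)->(0,2) = 4
Tile 7: (2,1)->(2,0) = 1
Tile 2: (2,2)->(0,1) = 3
Sum: 0 + 1 + 3 + 0 + 0 + 4 + 1 + 3 = 12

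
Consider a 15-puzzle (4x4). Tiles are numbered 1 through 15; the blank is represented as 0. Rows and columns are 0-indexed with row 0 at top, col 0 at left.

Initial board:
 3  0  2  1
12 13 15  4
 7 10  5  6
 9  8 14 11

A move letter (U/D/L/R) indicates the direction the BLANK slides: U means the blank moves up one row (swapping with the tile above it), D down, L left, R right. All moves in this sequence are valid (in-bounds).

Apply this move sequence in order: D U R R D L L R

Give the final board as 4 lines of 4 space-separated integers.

After move 1 (D):
 3 13  2  1
12  0 15  4
 7 10  5  6
 9  8 14 11

After move 2 (U):
 3  0  2  1
12 13 15  4
 7 10  5  6
 9  8 14 11

After move 3 (R):
 3  2  0  1
12 13 15  4
 7 10  5  6
 9  8 14 11

After move 4 (R):
 3  2  1  0
12 13 15  4
 7 10  5  6
 9  8 14 11

After move 5 (D):
 3  2  1  4
12 13 15  0
 7 10  5  6
 9  8 14 11

After move 6 (L):
 3  2  1  4
12 13  0 15
 7 10  5  6
 9  8 14 11

After move 7 (L):
 3  2  1  4
12  0 13 15
 7 10  5  6
 9  8 14 11

After move 8 (R):
 3  2  1  4
12 13  0 15
 7 10  5  6
 9  8 14 11

Answer:  3  2  1  4
12 13  0 15
 7 10  5  6
 9  8 14 11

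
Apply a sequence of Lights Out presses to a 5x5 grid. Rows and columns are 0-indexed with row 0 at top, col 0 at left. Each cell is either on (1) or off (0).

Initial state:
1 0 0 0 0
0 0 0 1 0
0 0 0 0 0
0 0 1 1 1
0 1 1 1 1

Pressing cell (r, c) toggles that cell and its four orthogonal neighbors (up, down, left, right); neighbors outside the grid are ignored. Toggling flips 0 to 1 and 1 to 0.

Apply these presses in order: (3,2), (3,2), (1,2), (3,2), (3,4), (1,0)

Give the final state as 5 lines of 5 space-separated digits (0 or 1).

After press 1 at (3,2):
1 0 0 0 0
0 0 0 1 0
0 0 1 0 0
0 1 0 0 1
0 1 0 1 1

After press 2 at (3,2):
1 0 0 0 0
0 0 0 1 0
0 0 0 0 0
0 0 1 1 1
0 1 1 1 1

After press 3 at (1,2):
1 0 1 0 0
0 1 1 0 0
0 0 1 0 0
0 0 1 1 1
0 1 1 1 1

After press 4 at (3,2):
1 0 1 0 0
0 1 1 0 0
0 0 0 0 0
0 1 0 0 1
0 1 0 1 1

After press 5 at (3,4):
1 0 1 0 0
0 1 1 0 0
0 0 0 0 1
0 1 0 1 0
0 1 0 1 0

After press 6 at (1,0):
0 0 1 0 0
1 0 1 0 0
1 0 0 0 1
0 1 0 1 0
0 1 0 1 0

Answer: 0 0 1 0 0
1 0 1 0 0
1 0 0 0 1
0 1 0 1 0
0 1 0 1 0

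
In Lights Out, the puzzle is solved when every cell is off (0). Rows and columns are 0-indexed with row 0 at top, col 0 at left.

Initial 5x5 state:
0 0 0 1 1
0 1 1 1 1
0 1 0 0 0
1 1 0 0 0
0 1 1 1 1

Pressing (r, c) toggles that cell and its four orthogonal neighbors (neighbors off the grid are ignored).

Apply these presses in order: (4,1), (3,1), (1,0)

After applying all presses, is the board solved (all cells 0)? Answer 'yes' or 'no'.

Answer: no

Derivation:
After press 1 at (4,1):
0 0 0 1 1
0 1 1 1 1
0 1 0 0 0
1 0 0 0 0
1 0 0 1 1

After press 2 at (3,1):
0 0 0 1 1
0 1 1 1 1
0 0 0 0 0
0 1 1 0 0
1 1 0 1 1

After press 3 at (1,0):
1 0 0 1 1
1 0 1 1 1
1 0 0 0 0
0 1 1 0 0
1 1 0 1 1

Lights still on: 14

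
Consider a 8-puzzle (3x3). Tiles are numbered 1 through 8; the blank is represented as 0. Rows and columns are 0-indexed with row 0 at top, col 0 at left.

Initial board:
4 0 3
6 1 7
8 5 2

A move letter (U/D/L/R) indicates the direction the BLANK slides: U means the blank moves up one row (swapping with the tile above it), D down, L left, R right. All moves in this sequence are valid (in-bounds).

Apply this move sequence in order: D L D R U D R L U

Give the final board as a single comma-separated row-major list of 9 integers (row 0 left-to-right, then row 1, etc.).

After move 1 (D):
4 1 3
6 0 7
8 5 2

After move 2 (L):
4 1 3
0 6 7
8 5 2

After move 3 (D):
4 1 3
8 6 7
0 5 2

After move 4 (R):
4 1 3
8 6 7
5 0 2

After move 5 (U):
4 1 3
8 0 7
5 6 2

After move 6 (D):
4 1 3
8 6 7
5 0 2

After move 7 (R):
4 1 3
8 6 7
5 2 0

After move 8 (L):
4 1 3
8 6 7
5 0 2

After move 9 (U):
4 1 3
8 0 7
5 6 2

Answer: 4, 1, 3, 8, 0, 7, 5, 6, 2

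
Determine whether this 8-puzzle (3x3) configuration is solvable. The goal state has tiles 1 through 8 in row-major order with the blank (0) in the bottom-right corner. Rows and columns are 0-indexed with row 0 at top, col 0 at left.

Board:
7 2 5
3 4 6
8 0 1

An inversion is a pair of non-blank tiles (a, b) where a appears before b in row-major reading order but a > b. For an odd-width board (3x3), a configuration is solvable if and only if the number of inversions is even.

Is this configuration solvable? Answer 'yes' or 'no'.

Inversions (pairs i<j in row-major order where tile[i] > tile[j] > 0): 14
14 is even, so the puzzle is solvable.

Answer: yes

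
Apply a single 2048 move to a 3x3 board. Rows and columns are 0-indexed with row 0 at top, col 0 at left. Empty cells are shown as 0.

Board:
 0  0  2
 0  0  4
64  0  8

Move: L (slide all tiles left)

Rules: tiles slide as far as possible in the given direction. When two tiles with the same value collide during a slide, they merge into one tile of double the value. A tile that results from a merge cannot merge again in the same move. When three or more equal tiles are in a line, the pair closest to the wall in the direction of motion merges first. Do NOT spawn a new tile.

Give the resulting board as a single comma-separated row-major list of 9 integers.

Answer: 2, 0, 0, 4, 0, 0, 64, 8, 0

Derivation:
Slide left:
row 0: [0, 0, 2] -> [2, 0, 0]
row 1: [0, 0, 4] -> [4, 0, 0]
row 2: [64, 0, 8] -> [64, 8, 0]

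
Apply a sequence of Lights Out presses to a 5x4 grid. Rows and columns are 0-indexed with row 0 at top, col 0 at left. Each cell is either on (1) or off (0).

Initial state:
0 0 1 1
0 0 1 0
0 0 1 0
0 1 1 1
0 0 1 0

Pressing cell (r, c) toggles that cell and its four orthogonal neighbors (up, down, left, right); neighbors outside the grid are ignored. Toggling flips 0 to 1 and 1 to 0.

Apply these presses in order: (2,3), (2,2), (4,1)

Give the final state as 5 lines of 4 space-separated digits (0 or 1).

After press 1 at (2,3):
0 0 1 1
0 0 1 1
0 0 0 1
0 1 1 0
0 0 1 0

After press 2 at (2,2):
0 0 1 1
0 0 0 1
0 1 1 0
0 1 0 0
0 0 1 0

After press 3 at (4,1):
0 0 1 1
0 0 0 1
0 1 1 0
0 0 0 0
1 1 0 0

Answer: 0 0 1 1
0 0 0 1
0 1 1 0
0 0 0 0
1 1 0 0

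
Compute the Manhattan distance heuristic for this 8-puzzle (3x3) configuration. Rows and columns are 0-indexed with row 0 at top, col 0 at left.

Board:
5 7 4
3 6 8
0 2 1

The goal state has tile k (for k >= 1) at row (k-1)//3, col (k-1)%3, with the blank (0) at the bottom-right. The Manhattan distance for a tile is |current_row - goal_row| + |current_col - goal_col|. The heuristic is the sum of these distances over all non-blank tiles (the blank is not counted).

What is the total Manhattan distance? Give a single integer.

Answer: 20

Derivation:
Tile 5: (0,0)->(1,1) = 2
Tile 7: (0,1)->(2,0) = 3
Tile 4: (0,2)->(1,0) = 3
Tile 3: (1,0)->(0,2) = 3
Tile 6: (1,1)->(1,2) = 1
Tile 8: (1,2)->(2,1) = 2
Tile 2: (2,1)->(0,1) = 2
Tile 1: (2,2)->(0,0) = 4
Sum: 2 + 3 + 3 + 3 + 1 + 2 + 2 + 4 = 20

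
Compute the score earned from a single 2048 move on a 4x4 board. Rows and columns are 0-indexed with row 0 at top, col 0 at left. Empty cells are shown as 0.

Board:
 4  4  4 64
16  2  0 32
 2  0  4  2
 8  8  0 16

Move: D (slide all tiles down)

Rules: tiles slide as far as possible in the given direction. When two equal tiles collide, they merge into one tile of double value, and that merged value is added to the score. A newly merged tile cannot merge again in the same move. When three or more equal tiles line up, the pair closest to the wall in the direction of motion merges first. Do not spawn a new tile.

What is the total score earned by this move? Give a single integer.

Slide down:
col 0: [4, 16, 2, 8] -> [4, 16, 2, 8]  score +0 (running 0)
col 1: [4, 2, 0, 8] -> [0, 4, 2, 8]  score +0 (running 0)
col 2: [4, 0, 4, 0] -> [0, 0, 0, 8]  score +8 (running 8)
col 3: [64, 32, 2, 16] -> [64, 32, 2, 16]  score +0 (running 8)
Board after move:
 4  0  0 64
16  4  0 32
 2  2  0  2
 8  8  8 16

Answer: 8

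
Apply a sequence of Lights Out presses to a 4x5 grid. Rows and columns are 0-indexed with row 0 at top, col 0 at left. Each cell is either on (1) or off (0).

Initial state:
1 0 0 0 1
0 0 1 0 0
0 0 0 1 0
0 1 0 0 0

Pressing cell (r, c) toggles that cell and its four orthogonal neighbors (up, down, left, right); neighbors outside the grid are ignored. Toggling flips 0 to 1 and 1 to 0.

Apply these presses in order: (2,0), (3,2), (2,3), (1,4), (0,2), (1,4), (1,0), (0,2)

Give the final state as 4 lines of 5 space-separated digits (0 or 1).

After press 1 at (2,0):
1 0 0 0 1
1 0 1 0 0
1 1 0 1 0
1 1 0 0 0

After press 2 at (3,2):
1 0 0 0 1
1 0 1 0 0
1 1 1 1 0
1 0 1 1 0

After press 3 at (2,3):
1 0 0 0 1
1 0 1 1 0
1 1 0 0 1
1 0 1 0 0

After press 4 at (1,4):
1 0 0 0 0
1 0 1 0 1
1 1 0 0 0
1 0 1 0 0

After press 5 at (0,2):
1 1 1 1 0
1 0 0 0 1
1 1 0 0 0
1 0 1 0 0

After press 6 at (1,4):
1 1 1 1 1
1 0 0 1 0
1 1 0 0 1
1 0 1 0 0

After press 7 at (1,0):
0 1 1 1 1
0 1 0 1 0
0 1 0 0 1
1 0 1 0 0

After press 8 at (0,2):
0 0 0 0 1
0 1 1 1 0
0 1 0 0 1
1 0 1 0 0

Answer: 0 0 0 0 1
0 1 1 1 0
0 1 0 0 1
1 0 1 0 0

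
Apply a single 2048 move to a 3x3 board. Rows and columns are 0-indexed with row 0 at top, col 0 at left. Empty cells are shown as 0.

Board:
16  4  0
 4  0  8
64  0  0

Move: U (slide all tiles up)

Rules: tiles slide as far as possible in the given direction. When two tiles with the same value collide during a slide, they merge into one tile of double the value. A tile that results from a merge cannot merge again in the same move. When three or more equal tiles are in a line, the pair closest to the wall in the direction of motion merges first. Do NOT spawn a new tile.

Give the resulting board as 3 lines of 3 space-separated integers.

Slide up:
col 0: [16, 4, 64] -> [16, 4, 64]
col 1: [4, 0, 0] -> [4, 0, 0]
col 2: [0, 8, 0] -> [8, 0, 0]

Answer: 16  4  8
 4  0  0
64  0  0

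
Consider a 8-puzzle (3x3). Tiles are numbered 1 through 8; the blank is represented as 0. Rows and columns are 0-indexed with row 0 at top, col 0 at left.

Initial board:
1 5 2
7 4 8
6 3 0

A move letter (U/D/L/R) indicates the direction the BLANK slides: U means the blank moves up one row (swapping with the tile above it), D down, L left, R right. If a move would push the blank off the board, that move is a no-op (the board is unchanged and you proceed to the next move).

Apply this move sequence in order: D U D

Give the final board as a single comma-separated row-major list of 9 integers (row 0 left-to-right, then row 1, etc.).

Answer: 1, 5, 2, 7, 4, 8, 6, 3, 0

Derivation:
After move 1 (D):
1 5 2
7 4 8
6 3 0

After move 2 (U):
1 5 2
7 4 0
6 3 8

After move 3 (D):
1 5 2
7 4 8
6 3 0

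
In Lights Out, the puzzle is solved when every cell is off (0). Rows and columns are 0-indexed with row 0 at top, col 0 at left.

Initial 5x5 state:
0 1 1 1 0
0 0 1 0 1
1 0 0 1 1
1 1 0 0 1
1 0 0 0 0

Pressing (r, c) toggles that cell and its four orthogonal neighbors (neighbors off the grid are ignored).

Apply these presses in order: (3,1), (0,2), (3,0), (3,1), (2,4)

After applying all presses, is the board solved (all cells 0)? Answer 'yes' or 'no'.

After press 1 at (3,1):
0 1 1 1 0
0 0 1 0 1
1 1 0 1 1
0 0 1 0 1
1 1 0 0 0

After press 2 at (0,2):
0 0 0 0 0
0 0 0 0 1
1 1 0 1 1
0 0 1 0 1
1 1 0 0 0

After press 3 at (3,0):
0 0 0 0 0
0 0 0 0 1
0 1 0 1 1
1 1 1 0 1
0 1 0 0 0

After press 4 at (3,1):
0 0 0 0 0
0 0 0 0 1
0 0 0 1 1
0 0 0 0 1
0 0 0 0 0

After press 5 at (2,4):
0 0 0 0 0
0 0 0 0 0
0 0 0 0 0
0 0 0 0 0
0 0 0 0 0

Lights still on: 0

Answer: yes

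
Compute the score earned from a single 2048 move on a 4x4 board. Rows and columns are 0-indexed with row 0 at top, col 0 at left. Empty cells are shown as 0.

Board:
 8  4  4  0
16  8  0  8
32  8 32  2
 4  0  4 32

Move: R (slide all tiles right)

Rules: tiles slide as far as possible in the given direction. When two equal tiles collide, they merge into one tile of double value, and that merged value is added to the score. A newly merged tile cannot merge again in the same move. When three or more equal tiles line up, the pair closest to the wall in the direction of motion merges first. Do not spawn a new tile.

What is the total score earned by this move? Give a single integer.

Slide right:
row 0: [8, 4, 4, 0] -> [0, 0, 8, 8]  score +8 (running 8)
row 1: [16, 8, 0, 8] -> [0, 0, 16, 16]  score +16 (running 24)
row 2: [32, 8, 32, 2] -> [32, 8, 32, 2]  score +0 (running 24)
row 3: [4, 0, 4, 32] -> [0, 0, 8, 32]  score +8 (running 32)
Board after move:
 0  0  8  8
 0  0 16 16
32  8 32  2
 0  0  8 32

Answer: 32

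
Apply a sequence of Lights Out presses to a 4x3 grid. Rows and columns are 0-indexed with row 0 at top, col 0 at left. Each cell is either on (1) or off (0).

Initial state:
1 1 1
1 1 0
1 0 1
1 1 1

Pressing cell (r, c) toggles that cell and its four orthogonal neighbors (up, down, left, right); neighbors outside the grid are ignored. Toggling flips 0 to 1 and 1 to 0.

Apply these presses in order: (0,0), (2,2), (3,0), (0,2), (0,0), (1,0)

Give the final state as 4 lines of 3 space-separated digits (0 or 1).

After press 1 at (0,0):
0 0 1
0 1 0
1 0 1
1 1 1

After press 2 at (2,2):
0 0 1
0 1 1
1 1 0
1 1 0

After press 3 at (3,0):
0 0 1
0 1 1
0 1 0
0 0 0

After press 4 at (0,2):
0 1 0
0 1 0
0 1 0
0 0 0

After press 5 at (0,0):
1 0 0
1 1 0
0 1 0
0 0 0

After press 6 at (1,0):
0 0 0
0 0 0
1 1 0
0 0 0

Answer: 0 0 0
0 0 0
1 1 0
0 0 0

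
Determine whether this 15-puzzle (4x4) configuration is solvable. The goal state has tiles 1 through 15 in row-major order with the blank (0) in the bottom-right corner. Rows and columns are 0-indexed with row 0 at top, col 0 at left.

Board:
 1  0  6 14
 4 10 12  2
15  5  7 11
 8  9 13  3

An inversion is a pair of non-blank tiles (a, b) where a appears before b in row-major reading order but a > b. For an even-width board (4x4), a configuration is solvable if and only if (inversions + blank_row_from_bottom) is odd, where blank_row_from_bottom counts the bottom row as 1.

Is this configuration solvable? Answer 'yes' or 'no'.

Inversions: 45
Blank is in row 0 (0-indexed from top), which is row 4 counting from the bottom (bottom = 1).
45 + 4 = 49, which is odd, so the puzzle is solvable.

Answer: yes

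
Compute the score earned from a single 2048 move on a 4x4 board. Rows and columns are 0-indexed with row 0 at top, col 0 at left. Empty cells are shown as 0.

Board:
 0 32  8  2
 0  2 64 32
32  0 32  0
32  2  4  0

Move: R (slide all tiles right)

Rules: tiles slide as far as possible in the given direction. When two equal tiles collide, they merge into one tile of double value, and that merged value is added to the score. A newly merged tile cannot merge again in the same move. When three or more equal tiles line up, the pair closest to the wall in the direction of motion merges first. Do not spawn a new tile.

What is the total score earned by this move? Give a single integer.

Answer: 64

Derivation:
Slide right:
row 0: [0, 32, 8, 2] -> [0, 32, 8, 2]  score +0 (running 0)
row 1: [0, 2, 64, 32] -> [0, 2, 64, 32]  score +0 (running 0)
row 2: [32, 0, 32, 0] -> [0, 0, 0, 64]  score +64 (running 64)
row 3: [32, 2, 4, 0] -> [0, 32, 2, 4]  score +0 (running 64)
Board after move:
 0 32  8  2
 0  2 64 32
 0  0  0 64
 0 32  2  4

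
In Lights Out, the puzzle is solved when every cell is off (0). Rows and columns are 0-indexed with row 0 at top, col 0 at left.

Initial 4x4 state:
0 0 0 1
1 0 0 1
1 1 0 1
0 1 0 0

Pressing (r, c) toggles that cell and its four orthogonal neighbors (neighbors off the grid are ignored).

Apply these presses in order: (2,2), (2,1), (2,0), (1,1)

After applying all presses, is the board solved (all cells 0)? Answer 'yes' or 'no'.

After press 1 at (2,2):
0 0 0 1
1 0 1 1
1 0 1 0
0 1 1 0

After press 2 at (2,1):
0 0 0 1
1 1 1 1
0 1 0 0
0 0 1 0

After press 3 at (2,0):
0 0 0 1
0 1 1 1
1 0 0 0
1 0 1 0

After press 4 at (1,1):
0 1 0 1
1 0 0 1
1 1 0 0
1 0 1 0

Lights still on: 8

Answer: no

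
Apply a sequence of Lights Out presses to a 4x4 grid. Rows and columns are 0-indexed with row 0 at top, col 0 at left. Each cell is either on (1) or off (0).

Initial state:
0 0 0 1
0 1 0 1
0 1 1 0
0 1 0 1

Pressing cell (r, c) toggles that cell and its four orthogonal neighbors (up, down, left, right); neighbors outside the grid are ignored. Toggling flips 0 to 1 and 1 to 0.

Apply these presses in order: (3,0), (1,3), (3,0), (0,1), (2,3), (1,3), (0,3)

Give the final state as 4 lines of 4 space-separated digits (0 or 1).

Answer: 1 1 0 0
0 0 0 1
0 1 0 1
0 1 0 0

Derivation:
After press 1 at (3,0):
0 0 0 1
0 1 0 1
1 1 1 0
1 0 0 1

After press 2 at (1,3):
0 0 0 0
0 1 1 0
1 1 1 1
1 0 0 1

After press 3 at (3,0):
0 0 0 0
0 1 1 0
0 1 1 1
0 1 0 1

After press 4 at (0,1):
1 1 1 0
0 0 1 0
0 1 1 1
0 1 0 1

After press 5 at (2,3):
1 1 1 0
0 0 1 1
0 1 0 0
0 1 0 0

After press 6 at (1,3):
1 1 1 1
0 0 0 0
0 1 0 1
0 1 0 0

After press 7 at (0,3):
1 1 0 0
0 0 0 1
0 1 0 1
0 1 0 0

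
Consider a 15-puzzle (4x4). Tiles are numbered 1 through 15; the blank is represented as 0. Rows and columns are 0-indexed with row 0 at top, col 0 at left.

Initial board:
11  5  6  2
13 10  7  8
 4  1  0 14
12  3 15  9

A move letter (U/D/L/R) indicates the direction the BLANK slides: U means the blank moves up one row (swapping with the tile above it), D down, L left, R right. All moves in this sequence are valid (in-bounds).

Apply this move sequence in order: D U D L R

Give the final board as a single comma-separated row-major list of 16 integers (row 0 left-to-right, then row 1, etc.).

Answer: 11, 5, 6, 2, 13, 10, 7, 8, 4, 1, 15, 14, 12, 3, 0, 9

Derivation:
After move 1 (D):
11  5  6  2
13 10  7  8
 4  1 15 14
12  3  0  9

After move 2 (U):
11  5  6  2
13 10  7  8
 4  1  0 14
12  3 15  9

After move 3 (D):
11  5  6  2
13 10  7  8
 4  1 15 14
12  3  0  9

After move 4 (L):
11  5  6  2
13 10  7  8
 4  1 15 14
12  0  3  9

After move 5 (R):
11  5  6  2
13 10  7  8
 4  1 15 14
12  3  0  9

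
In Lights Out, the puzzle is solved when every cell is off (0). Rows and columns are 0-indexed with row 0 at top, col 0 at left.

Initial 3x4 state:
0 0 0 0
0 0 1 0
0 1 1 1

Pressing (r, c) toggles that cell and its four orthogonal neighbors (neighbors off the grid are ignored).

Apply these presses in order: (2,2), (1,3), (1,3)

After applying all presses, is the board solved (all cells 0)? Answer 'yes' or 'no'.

Answer: yes

Derivation:
After press 1 at (2,2):
0 0 0 0
0 0 0 0
0 0 0 0

After press 2 at (1,3):
0 0 0 1
0 0 1 1
0 0 0 1

After press 3 at (1,3):
0 0 0 0
0 0 0 0
0 0 0 0

Lights still on: 0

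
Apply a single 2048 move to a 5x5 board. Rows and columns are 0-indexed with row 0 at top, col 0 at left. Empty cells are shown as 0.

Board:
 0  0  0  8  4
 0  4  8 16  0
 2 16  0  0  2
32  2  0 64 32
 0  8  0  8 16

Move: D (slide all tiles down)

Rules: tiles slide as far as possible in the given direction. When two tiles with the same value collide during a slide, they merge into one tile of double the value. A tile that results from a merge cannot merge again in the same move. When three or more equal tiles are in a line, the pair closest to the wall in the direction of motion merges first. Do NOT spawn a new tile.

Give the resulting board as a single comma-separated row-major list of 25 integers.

Slide down:
col 0: [0, 0, 2, 32, 0] -> [0, 0, 0, 2, 32]
col 1: [0, 4, 16, 2, 8] -> [0, 4, 16, 2, 8]
col 2: [0, 8, 0, 0, 0] -> [0, 0, 0, 0, 8]
col 3: [8, 16, 0, 64, 8] -> [0, 8, 16, 64, 8]
col 4: [4, 0, 2, 32, 16] -> [0, 4, 2, 32, 16]

Answer: 0, 0, 0, 0, 0, 0, 4, 0, 8, 4, 0, 16, 0, 16, 2, 2, 2, 0, 64, 32, 32, 8, 8, 8, 16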